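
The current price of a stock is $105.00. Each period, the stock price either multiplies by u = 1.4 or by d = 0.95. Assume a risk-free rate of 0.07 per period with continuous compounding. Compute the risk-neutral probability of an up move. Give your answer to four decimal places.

p = 0.2722

Risk-neutral probability p = (e^0.07 − 0.95)/(1.4 − 0.95) = 0.1225/0.4500 = 0.2722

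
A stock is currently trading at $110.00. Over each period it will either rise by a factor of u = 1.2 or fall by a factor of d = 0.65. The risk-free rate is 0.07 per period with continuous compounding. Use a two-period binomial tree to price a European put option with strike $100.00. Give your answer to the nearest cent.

Risk-neutral probability p = (e^0.07 − 0.65)/(1.2 − 0.65) = 0.4225/0.5500 = 0.7682
Terminal stock prices: S_uu = 158.4, S_ud = 85.8, S_dd = 46.48
Terminal payoffs (K − S): max(-58.4, 0) = 0, max(14.2, 0) = 14.2, max(53.52, 0) = 53.52
Node u (S = 132): V_u = e^(−0.07)·[0.7682·0.0000 + 0.2318·14.2000] = 3.0691
Node d (S = 71.5): V_d = e^(−0.07)·[0.7682·14.2000 + 0.2318·53.5250] = 21.7394
Node 0 (S = 110): V_0 = e^(−0.07)·[0.7682·3.0691 + 0.2318·21.7394] = 6.8968

$6.90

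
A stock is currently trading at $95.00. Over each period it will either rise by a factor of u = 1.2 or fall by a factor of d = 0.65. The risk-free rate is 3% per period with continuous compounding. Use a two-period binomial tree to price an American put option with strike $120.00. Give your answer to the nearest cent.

$26.64

Risk-neutral probability p = (e^0.03 − 0.65)/(1.2 − 0.65) = 0.3805/0.5500 = 0.6917
Terminal stock prices: S_uu = 136.8, S_ud = 74.1, S_dd = 40.14
Terminal payoffs (K − S): max(-16.8, 0) = 0, max(45.9, 0) = 45.9, max(79.86, 0) = 79.86
Node u (S = 114): continuation = e^(−0.03)·[0.6917·0.0000 + 0.3083·45.9000] = 13.7312; exercise value = 6.0000 ≤ continuation, so V_u = 13.7312
Node d (S = 61.75): continuation = e^(−0.03)·[0.6917·45.9000 + 0.3083·79.8625] = 54.7035; exercise value = 58.2500 > continuation, so V_d = 58.2500 (exercise)
Node 0 (S = 95): continuation = e^(−0.03)·[0.6917·13.7312 + 0.3083·58.2500] = 26.6433; exercise value = 25.0000 ≤ continuation, so V_0 = 26.6433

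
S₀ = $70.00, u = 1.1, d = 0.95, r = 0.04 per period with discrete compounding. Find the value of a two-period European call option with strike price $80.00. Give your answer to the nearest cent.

$1.56

Risk-neutral probability p = (1 + 0.04 − 0.95)/(1.1 − 0.95) = 0.0900/0.1500 = 0.6000
Terminal stock prices: S_uu = 84.7, S_ud = 73.15, S_dd = 63.17
Terminal payoffs (S − K): max(4.7, 0) = 4.7, max(-6.85, 0) = 0, max(-16.83, 0) = 0
Node u (S = 77): V_u = 1/1.04·[0.6000·4.7000 + 0.4000·0.0000] = 2.7115
Node d (S = 66.5): V_d = 1/1.04·[0.6000·0.0000 + 0.4000·0.0000] = 0.0000
Node 0 (S = 70): V_0 = 1/1.04·[0.6000·2.7115 + 0.4000·0.0000] = 1.5643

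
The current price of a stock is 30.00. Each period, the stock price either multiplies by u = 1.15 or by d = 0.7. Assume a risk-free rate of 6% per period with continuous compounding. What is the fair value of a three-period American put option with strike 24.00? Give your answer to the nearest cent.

0.74

Risk-neutral probability p = (e^0.06 − 0.7)/(1.15 − 0.7) = 0.3618/0.4500 = 0.8041
Terminal stock prices: S_uuu = 45.63, S_uud = 27.77, S_udd = 16.9, S_ddd = 10.29
Terminal payoffs (K − S): max(-21.63, 0) = 0, max(-3.772, 0) = 0, max(7.095, 0) = 7.095, max(13.71, 0) = 13.71
Node uu (S = 39.67): continuation = e^(−0.06)·[0.8041·0.0000 + 0.1959·0.0000] = 0.0000; exercise value = 0.0000 ≤ continuation, so V_uu = 0.0000
Node ud (S = 24.15): continuation = e^(−0.06)·[0.8041·0.0000 + 0.1959·7.0950] = 1.3091; exercise value = 0.0000 ≤ continuation, so V_ud = 1.3091
Node dd (S = 14.7): continuation = e^(−0.06)·[0.8041·7.0950 + 0.1959·13.7100] = 7.9023; exercise value = 9.3000 > continuation, so V_dd = 9.3000 (exercise)
Node u (S = 34.5): continuation = e^(−0.06)·[0.8041·0.0000 + 0.1959·1.3091] = 0.2415; exercise value = 0.0000 ≤ continuation, so V_u = 0.2415
Node d (S = 21): continuation = e^(−0.06)·[0.8041·1.3091 + 0.1959·9.3000] = 2.7073; exercise value = 3.0000 > continuation, so V_d = 3.0000 (exercise)
Node 0 (S = 30): continuation = e^(−0.06)·[0.8041·0.2415 + 0.1959·3.0000] = 0.7364; exercise value = 0.0000 ≤ continuation, so V_0 = 0.7364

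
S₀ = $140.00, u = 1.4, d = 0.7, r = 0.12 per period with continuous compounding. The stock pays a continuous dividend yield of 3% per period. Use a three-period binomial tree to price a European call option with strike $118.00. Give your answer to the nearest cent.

$54.64

Per-period risk-free factor R = e^0.12 = 1.1275; dividend-adjusted growth = e^(0.12−0.03) = 1.0942.
Risk-neutral probability p = (1.0942 − 0.7)/(1.4 − 0.7) = 0.3942/0.7000 = 0.5631
Terminal stock prices: S_uuu = 384.2, S_uud = 192.1, S_udd = 96.04, S_ddd = 48.02
Terminal payoffs (S − K): max(266.2, 0) = 266.2, max(74.08, 0) = 74.08, max(-21.96, 0) = 0, max(-69.98, 0) = 0
Node uu (S = 274.4): V_uu = e^(−0.12)·[0.5631·266.1600 + 0.4369·74.0800] = 161.6336
Node ud (S = 137.2): V_ud = e^(−0.12)·[0.5631·74.0800 + 0.4369·0.0000] = 36.9978
Node dd (S = 68.6): V_dd = e^(−0.12)·[0.5631·0.0000 + 0.4369·0.0000] = 0.0000
Node u (S = 196): V_u = e^(−0.12)·[0.5631·161.6336 + 0.4369·36.9978] = 95.0610
Node d (S = 98): V_d = e^(−0.12)·[0.5631·36.9978 + 0.4369·0.0000] = 18.4778
Node 0 (S = 140): V_0 = e^(−0.12)·[0.5631·95.0610 + 0.4369·18.4778] = 54.6363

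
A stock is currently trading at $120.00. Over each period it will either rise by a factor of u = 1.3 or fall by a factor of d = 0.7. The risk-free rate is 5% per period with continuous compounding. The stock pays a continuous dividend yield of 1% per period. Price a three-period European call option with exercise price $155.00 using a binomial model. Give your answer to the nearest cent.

Per-period risk-free factor R = e^0.05 = 1.0513; dividend-adjusted growth = e^(0.05−0.01) = 1.0408.
Risk-neutral probability p = (1.0408 − 0.7)/(1.3 − 0.7) = 0.3408/0.6000 = 0.5680
Terminal stock prices: S_uuu = 263.6, S_uud = 142, S_udd = 76.44, S_ddd = 41.16
Terminal payoffs (S − K): max(108.6, 0) = 108.6, max(-13.04, 0) = 0, max(-78.56, 0) = 0, max(-113.8, 0) = 0
Node uu (S = 202.8): V_uu = e^(−0.05)·[0.5680·108.6400 + 0.4320·0.0000] = 58.6999
Node ud (S = 109.2): V_ud = e^(−0.05)·[0.5680·0.0000 + 0.4320·0.0000] = 0.0000
Node dd (S = 58.8): V_dd = e^(−0.05)·[0.5680·0.0000 + 0.4320·0.0000] = 0.0000
Node u (S = 156): V_u = e^(−0.05)·[0.5680·58.6999 + 0.4320·0.0000] = 31.7164
Node d (S = 84): V_d = e^(−0.05)·[0.5680·0.0000 + 0.4320·0.0000] = 0.0000
Node 0 (S = 120): V_0 = e^(−0.05)·[0.5680·31.7164 + 0.4320·0.0000] = 17.1369

$17.14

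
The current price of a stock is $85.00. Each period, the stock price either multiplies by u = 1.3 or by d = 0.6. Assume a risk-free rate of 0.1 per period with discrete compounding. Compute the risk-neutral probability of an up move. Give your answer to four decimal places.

Risk-neutral probability p = (1 + 0.1 − 0.6)/(1.3 − 0.6) = 0.5000/0.7000 = 0.7143

p = 0.7143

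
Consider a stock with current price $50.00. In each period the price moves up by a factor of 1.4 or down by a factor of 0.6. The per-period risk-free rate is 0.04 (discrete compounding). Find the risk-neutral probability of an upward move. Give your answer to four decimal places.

Risk-neutral probability p = (1 + 0.04 − 0.6)/(1.4 − 0.6) = 0.4400/0.8000 = 0.5500

p = 0.5500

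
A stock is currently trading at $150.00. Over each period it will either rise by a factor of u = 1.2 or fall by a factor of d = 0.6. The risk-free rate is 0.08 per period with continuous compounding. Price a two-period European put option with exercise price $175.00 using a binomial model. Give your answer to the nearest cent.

$21.79

Risk-neutral probability p = (e^0.08 − 0.6)/(1.2 − 0.6) = 0.4833/0.6000 = 0.8055
Terminal stock prices: S_uu = 216, S_ud = 108, S_dd = 54
Terminal payoffs (K − S): max(-41, 0) = 0, max(67, 0) = 67, max(121, 0) = 121
Node u (S = 180): V_u = e^(−0.08)·[0.8055·0.0000 + 0.1945·67.0000] = 12.0309
Node d (S = 90): V_d = e^(−0.08)·[0.8055·67.0000 + 0.1945·121.0000] = 71.5454
Node 0 (S = 150): V_0 = e^(−0.08)·[0.8055·12.0309 + 0.1945·71.5454] = 21.7927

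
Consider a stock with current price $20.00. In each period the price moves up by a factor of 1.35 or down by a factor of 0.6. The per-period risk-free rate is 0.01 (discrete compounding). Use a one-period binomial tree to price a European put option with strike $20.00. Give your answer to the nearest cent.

$3.59

Risk-neutral probability p = (1 + 0.01 − 0.6)/(1.35 − 0.6) = 0.4100/0.7500 = 0.5467
Terminal stock prices: S_u = 27, S_d = 12
Terminal payoffs (K − S): max(-7, 0) = 0, max(8, 0) = 8
Node 0 (S = 20): V_0 = 1/1.01·[0.5467·0.0000 + 0.4533·8.0000] = 3.5908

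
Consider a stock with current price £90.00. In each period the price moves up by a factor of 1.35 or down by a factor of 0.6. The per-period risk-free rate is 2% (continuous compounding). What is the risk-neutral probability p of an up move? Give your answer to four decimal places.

Risk-neutral probability p = (e^0.02 − 0.6)/(1.35 − 0.6) = 0.4202/0.7500 = 0.5603

p = 0.5603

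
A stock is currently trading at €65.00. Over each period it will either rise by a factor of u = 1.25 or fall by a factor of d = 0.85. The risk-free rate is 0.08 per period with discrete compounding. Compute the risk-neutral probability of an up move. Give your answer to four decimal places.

Risk-neutral probability p = (1 + 0.08 − 0.85)/(1.25 − 0.85) = 0.2300/0.4000 = 0.5750

p = 0.5750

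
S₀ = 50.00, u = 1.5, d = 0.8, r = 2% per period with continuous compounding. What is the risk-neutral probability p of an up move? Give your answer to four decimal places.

Risk-neutral probability p = (e^0.02 − 0.8)/(1.5 − 0.8) = 0.2202/0.7000 = 0.3146

p = 0.3146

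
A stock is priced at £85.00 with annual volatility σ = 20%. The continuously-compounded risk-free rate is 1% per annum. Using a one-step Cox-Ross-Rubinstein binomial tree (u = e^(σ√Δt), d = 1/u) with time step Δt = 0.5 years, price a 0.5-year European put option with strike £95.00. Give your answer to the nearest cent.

£10.92

CRR parameters: u = e^(σ√Δt) = e^(0.2·√0.5) = 1.1519, d = 1/u = 0.8681
Per-period rate: rΔt = 0.01·0.5 = 0.005, so R = e^0.005 = 1.0050
Risk-neutral probability p = (e^0.005 − 0.8681)/(1.1519 − 0.8681) = 0.1369/0.2838 = 0.4824
Terminal stock prices: S_u = 97.91, S_d = 73.79
Terminal payoffs (K − S): max(-2.912, 0) = 0, max(21.21, 0) = 21.21
Node 0 (S = 85): V_0 = e^(−0.005)·[0.4824·0.0000 + 0.5176·21.2095] = 10.9240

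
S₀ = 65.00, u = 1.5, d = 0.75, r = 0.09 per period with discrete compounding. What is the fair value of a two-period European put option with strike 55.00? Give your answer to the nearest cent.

Risk-neutral probability p = (1 + 0.09 − 0.75)/(1.5 − 0.75) = 0.3400/0.7500 = 0.4533
Terminal stock prices: S_uu = 146.2, S_ud = 73.12, S_dd = 36.56
Terminal payoffs (K − S): max(-91.25, 0) = 0, max(-18.12, 0) = 0, max(18.44, 0) = 18.44
Node u (S = 97.5): V_u = 1/1.09·[0.4533·0.0000 + 0.5467·0.0000] = 0.0000
Node d (S = 48.75): V_d = 1/1.09·[0.4533·0.0000 + 0.5467·18.4375] = 9.2469
Node 0 (S = 65): V_0 = 1/1.09·[0.4533·0.0000 + 0.5467·9.2469] = 4.6376

4.64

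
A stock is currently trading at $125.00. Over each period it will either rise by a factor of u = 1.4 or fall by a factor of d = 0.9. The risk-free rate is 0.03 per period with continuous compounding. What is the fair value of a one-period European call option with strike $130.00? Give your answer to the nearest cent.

Risk-neutral probability p = (e^0.03 − 0.9)/(1.4 − 0.9) = 0.1305/0.5000 = 0.2609
Terminal stock prices: S_u = 175, S_d = 112.5
Terminal payoffs (S − K): max(45, 0) = 45, max(-17.5, 0) = 0
Node 0 (S = 125): V_0 = e^(−0.03)·[0.2609·45.0000 + 0.7391·0.0000] = 11.3939

$11.39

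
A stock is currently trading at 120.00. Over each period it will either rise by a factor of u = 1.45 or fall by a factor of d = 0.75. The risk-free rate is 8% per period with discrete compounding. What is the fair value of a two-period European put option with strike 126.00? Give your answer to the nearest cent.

Risk-neutral probability p = (1 + 0.08 − 0.75)/(1.45 − 0.75) = 0.3300/0.7000 = 0.4714
Terminal stock prices: S_uu = 252.3, S_ud = 130.5, S_dd = 67.5
Terminal payoffs (K − S): max(-126.3, 0) = 0, max(-4.5, 0) = 0, max(58.5, 0) = 58.5
Node u (S = 174): V_u = 1/1.08·[0.4714·0.0000 + 0.5286·0.0000] = 0.0000
Node d (S = 90): V_d = 1/1.08·[0.4714·0.0000 + 0.5286·58.5000] = 28.6310
Node 0 (S = 120): V_0 = 1/1.08·[0.4714·0.0000 + 0.5286·28.6310] = 14.0125

14.01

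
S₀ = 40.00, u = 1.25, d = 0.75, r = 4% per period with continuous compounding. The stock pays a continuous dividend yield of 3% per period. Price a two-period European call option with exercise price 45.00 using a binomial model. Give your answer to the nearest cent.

4.37

Per-period risk-free factor R = e^0.04 = 1.0408; dividend-adjusted growth = e^(0.04−0.03) = 1.0101.
Risk-neutral probability p = (1.0101 − 0.75)/(1.25 − 0.75) = 0.2601/0.5000 = 0.5201
Terminal stock prices: S_uu = 62.5, S_ud = 37.5, S_dd = 22.5
Terminal payoffs (S − K): max(17.5, 0) = 17.5, max(-7.5, 0) = 0, max(-22.5, 0) = 0
Node u (S = 50): V_u = e^(−0.04)·[0.5201·17.5000 + 0.4799·0.0000] = 8.7449
Node d (S = 30): V_d = e^(−0.04)·[0.5201·0.0000 + 0.4799·0.0000] = 0.0000
Node 0 (S = 40): V_0 = e^(−0.04)·[0.5201·8.7449 + 0.4799·0.0000] = 4.3699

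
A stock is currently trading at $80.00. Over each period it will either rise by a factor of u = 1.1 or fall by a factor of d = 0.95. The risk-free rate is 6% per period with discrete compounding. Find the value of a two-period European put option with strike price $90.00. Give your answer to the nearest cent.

Risk-neutral probability p = (1 + 0.06 − 0.95)/(1.1 − 0.95) = 0.1100/0.1500 = 0.7333
Terminal stock prices: S_uu = 96.8, S_ud = 83.6, S_dd = 72.2
Terminal payoffs (K − S): max(-6.8, 0) = 0, max(6.4, 0) = 6.4, max(17.8, 0) = 17.8
Node u (S = 88): V_u = 1/1.06·[0.7333·0.0000 + 0.2667·6.4000] = 1.6101
Node d (S = 76): V_d = 1/1.06·[0.7333·6.4000 + 0.2667·17.8000] = 8.9057
Node 0 (S = 80): V_0 = 1/1.06·[0.7333·1.6101 + 0.2667·8.9057] = 3.3543

$3.35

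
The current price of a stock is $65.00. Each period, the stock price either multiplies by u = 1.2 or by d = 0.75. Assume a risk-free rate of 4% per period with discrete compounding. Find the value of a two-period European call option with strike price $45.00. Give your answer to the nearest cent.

Risk-neutral probability p = (1 + 0.04 − 0.75)/(1.2 − 0.75) = 0.2900/0.4500 = 0.6444
Terminal stock prices: S_uu = 93.6, S_ud = 58.5, S_dd = 36.56
Terminal payoffs (S − K): max(48.6, 0) = 48.6, max(13.5, 0) = 13.5, max(-8.438, 0) = 0
Node u (S = 78): V_u = 1/1.04·[0.6444·48.6000 + 0.3556·13.5000] = 34.7308
Node d (S = 48.75): V_d = 1/1.04·[0.6444·13.5000 + 0.3556·0.0000] = 8.3654
Node 0 (S = 65): V_0 = 1/1.04·[0.6444·34.7308 + 0.3556·8.3654] = 24.3812

$24.38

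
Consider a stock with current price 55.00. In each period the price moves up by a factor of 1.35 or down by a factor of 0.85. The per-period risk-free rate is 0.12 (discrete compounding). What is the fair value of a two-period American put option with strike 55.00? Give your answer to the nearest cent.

3.39

Risk-neutral probability p = (1 + 0.12 − 0.85)/(1.35 − 0.85) = 0.2700/0.5000 = 0.5400
Terminal stock prices: S_uu = 100.2, S_ud = 63.11, S_dd = 39.74
Terminal payoffs (K − S): max(-45.24, 0) = 0, max(-8.112, 0) = 0, max(15.26, 0) = 15.26
Node u (S = 74.25): continuation = 1/1.12·[0.5400·0.0000 + 0.4600·0.0000] = 0.0000; exercise value = 0.0000 ≤ continuation, so V_u = 0.0000
Node d (S = 46.75): continuation = 1/1.12·[0.5400·0.0000 + 0.4600·15.2625] = 6.2685; exercise value = 8.2500 > continuation, so V_d = 8.2500 (exercise)
Node 0 (S = 55): continuation = 1/1.12·[0.5400·0.0000 + 0.4600·8.2500] = 3.3884; exercise value = 0.0000 ≤ continuation, so V_0 = 3.3884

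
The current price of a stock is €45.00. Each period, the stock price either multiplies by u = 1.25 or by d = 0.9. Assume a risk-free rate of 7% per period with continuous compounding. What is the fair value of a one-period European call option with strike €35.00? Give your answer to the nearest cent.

Risk-neutral probability p = (e^0.07 − 0.9)/(1.25 − 0.9) = 0.1725/0.3500 = 0.4929
Terminal stock prices: S_u = 56.25, S_d = 40.5
Terminal payoffs (S − K): max(21.25, 0) = 21.25, max(5.5, 0) = 5.5
Node 0 (S = 45): V_0 = e^(−0.07)·[0.4929·21.2500 + 0.5071·5.5000] = 12.3662

€12.37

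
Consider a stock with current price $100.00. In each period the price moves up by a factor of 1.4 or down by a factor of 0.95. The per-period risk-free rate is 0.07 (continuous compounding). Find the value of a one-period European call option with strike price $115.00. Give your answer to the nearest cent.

Risk-neutral probability p = (e^0.07 − 0.95)/(1.4 − 0.95) = 0.1225/0.4500 = 0.2722
Terminal stock prices: S_u = 140, S_d = 95
Terminal payoffs (S − K): max(25, 0) = 25, max(-20, 0) = 0
Node 0 (S = 100): V_0 = e^(−0.07)·[0.2722·25.0000 + 0.7278·0.0000] = 6.3459

$6.35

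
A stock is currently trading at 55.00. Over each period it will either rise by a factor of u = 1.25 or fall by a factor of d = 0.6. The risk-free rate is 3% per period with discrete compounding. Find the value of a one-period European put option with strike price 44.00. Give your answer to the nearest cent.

3.61

Risk-neutral probability p = (1 + 0.03 − 0.6)/(1.25 − 0.6) = 0.4300/0.6500 = 0.6615
Terminal stock prices: S_u = 68.75, S_d = 33
Terminal payoffs (K − S): max(-24.75, 0) = 0, max(11, 0) = 11
Node 0 (S = 55): V_0 = 1/1.03·[0.6615·0.0000 + 0.3385·11.0000] = 3.6146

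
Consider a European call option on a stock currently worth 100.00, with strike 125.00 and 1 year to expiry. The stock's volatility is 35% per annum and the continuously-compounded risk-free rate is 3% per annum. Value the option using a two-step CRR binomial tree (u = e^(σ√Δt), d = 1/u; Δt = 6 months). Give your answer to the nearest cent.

CRR parameters: u = e^(σ√Δt) = e^(0.35·√0.5) = 1.2808, d = 1/u = 0.7808
Per-period rate: rΔt = 0.03·0.5 = 0.015, so R = e^0.015 = 1.0151
Risk-neutral probability p = (e^0.015 − 0.7808)/(1.2808 − 0.7808) = 0.2344/0.5000 = 0.4687
Terminal stock prices: S_uu = 164, S_ud = 100, S_dd = 60.96
Terminal payoffs (S − K): max(39.05, 0) = 39.05, max(-25, 0) = 0, max(-64.04, 0) = 0
Node u (S = 128.1): V_u = e^(−0.015)·[0.4687·39.0457 + 0.5313·0.0000] = 18.0269
Node d (S = 78.08): V_d = e^(−0.015)·[0.4687·0.0000 + 0.5313·0.0000] = 0.0000
Node 0 (S = 100): V_0 = e^(−0.015)·[0.4687·18.0269 + 0.5313·0.0000] = 8.3228

8.32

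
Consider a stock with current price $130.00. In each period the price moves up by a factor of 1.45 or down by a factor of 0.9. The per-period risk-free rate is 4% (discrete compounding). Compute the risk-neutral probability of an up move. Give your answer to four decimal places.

p = 0.2545

Risk-neutral probability p = (1 + 0.04 − 0.9)/(1.45 − 0.9) = 0.1400/0.5500 = 0.2545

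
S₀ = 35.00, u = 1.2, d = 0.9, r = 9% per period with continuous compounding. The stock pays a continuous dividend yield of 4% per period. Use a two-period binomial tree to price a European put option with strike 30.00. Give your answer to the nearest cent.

0.34

Per-period risk-free factor R = e^0.09 = 1.0942; dividend-adjusted growth = e^(0.09−0.04) = 1.0513.
Risk-neutral probability p = (1.0513 − 0.9)/(1.2 − 0.9) = 0.1513/0.3000 = 0.5042
Terminal stock prices: S_uu = 50.4, S_ud = 37.8, S_dd = 28.35
Terminal payoffs (K − S): max(-20.4, 0) = 0, max(-7.8, 0) = 0, max(1.65, 0) = 1.65
Node u (S = 42): V_u = e^(−0.09)·[0.5042·0.0000 + 0.4958·0.0000] = 0.0000
Node d (S = 31.5): V_d = e^(−0.09)·[0.5042·0.0000 + 0.4958·1.6500] = 0.7476
Node 0 (S = 35): V_0 = e^(−0.09)·[0.5042·0.0000 + 0.4958·0.7476] = 0.3387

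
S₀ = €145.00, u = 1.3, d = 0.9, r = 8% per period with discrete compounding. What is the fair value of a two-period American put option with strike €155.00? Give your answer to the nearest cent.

€12.48

Risk-neutral probability p = (1 + 0.08 − 0.9)/(1.3 − 0.9) = 0.1800/0.4000 = 0.4500
Terminal stock prices: S_uu = 245.1, S_ud = 169.7, S_dd = 117.5
Terminal payoffs (K − S): max(-90.05, 0) = 0, max(-14.65, 0) = 0, max(37.55, 0) = 37.55
Node u (S = 188.5): continuation = 1/1.08·[0.4500·0.0000 + 0.5500·0.0000] = 0.0000; exercise value = 0.0000 ≤ continuation, so V_u = 0.0000
Node d (S = 130.5): continuation = 1/1.08·[0.4500·0.0000 + 0.5500·37.5500] = 19.1227; exercise value = 24.5000 > continuation, so V_d = 24.5000 (exercise)
Node 0 (S = 145): continuation = 1/1.08·[0.4500·0.0000 + 0.5500·24.5000] = 12.4769; exercise value = 10.0000 ≤ continuation, so V_0 = 12.4769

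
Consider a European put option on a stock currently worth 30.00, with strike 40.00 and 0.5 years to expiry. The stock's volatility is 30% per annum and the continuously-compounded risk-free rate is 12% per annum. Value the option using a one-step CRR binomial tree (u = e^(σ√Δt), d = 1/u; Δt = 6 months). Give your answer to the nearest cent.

CRR parameters: u = e^(σ√Δt) = e^(0.3·√0.5) = 1.2363, d = 1/u = 0.8089
Per-period rate: rΔt = 0.12·0.5 = 0.06, so R = e^0.06 = 1.0618
Risk-neutral probability p = (e^0.06 − 0.8089)/(1.2363 − 0.8089) = 0.2530/0.4275 = 0.5918
Terminal stock prices: S_u = 37.09, S_d = 24.27
Terminal payoffs (K − S): max(2.911, 0) = 2.911, max(15.73, 0) = 15.73
Node 0 (S = 30): V_0 = e^(−0.06)·[0.5918·2.9107 + 0.4082·15.7343] = 7.6706

7.67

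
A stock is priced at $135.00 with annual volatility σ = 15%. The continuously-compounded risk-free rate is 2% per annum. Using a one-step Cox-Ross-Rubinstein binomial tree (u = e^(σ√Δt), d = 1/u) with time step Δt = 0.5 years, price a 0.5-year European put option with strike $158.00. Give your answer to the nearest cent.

CRR parameters: u = e^(σ√Δt) = e^(0.15·√0.5) = 1.1119, d = 1/u = 0.8994
Per-period rate: rΔt = 0.02·0.5 = 0.01, so R = e^0.01 = 1.0101
Risk-neutral probability p = (e^0.01 − 0.8994)/(1.1119 − 0.8994) = 0.1107/0.2125 = 0.5208
Terminal stock prices: S_u = 150.1, S_d = 121.4
Terminal payoffs (K − S): max(7.894, 0) = 7.894, max(36.59, 0) = 36.59
Node 0 (S = 135): V_0 = e^(−0.01)·[0.5208·7.8941 + 0.4792·36.5857] = 21.4279

$21.43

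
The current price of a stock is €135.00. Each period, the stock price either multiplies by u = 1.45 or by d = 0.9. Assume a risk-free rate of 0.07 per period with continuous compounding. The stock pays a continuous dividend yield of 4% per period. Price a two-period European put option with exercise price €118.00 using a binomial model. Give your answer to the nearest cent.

€4.38

Per-period risk-free factor R = e^0.07 = 1.0725; dividend-adjusted growth = e^(0.07−0.04) = 1.0305.
Risk-neutral probability p = (1.0305 − 0.9)/(1.45 − 0.9) = 0.1305/0.5500 = 0.2372
Terminal stock prices: S_uu = 283.8, S_ud = 176.2, S_dd = 109.4
Terminal payoffs (K − S): max(-165.8, 0) = 0, max(-58.18, 0) = 0, max(8.65, 0) = 8.65
Node u (S = 195.8): V_u = e^(−0.07)·[0.2372·0.0000 + 0.7628·0.0000] = 0.0000
Node d (S = 121.5): V_d = e^(−0.07)·[0.2372·0.0000 + 0.7628·8.6500] = 6.1522
Node 0 (S = 135): V_0 = e^(−0.07)·[0.2372·0.0000 + 0.7628·6.1522] = 4.3757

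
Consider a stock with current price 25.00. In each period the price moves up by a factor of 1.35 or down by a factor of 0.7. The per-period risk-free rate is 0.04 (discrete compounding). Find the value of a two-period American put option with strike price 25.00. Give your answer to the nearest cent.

Risk-neutral probability p = (1 + 0.04 − 0.7)/(1.35 − 0.7) = 0.3400/0.6500 = 0.5231
Terminal stock prices: S_uu = 45.56, S_ud = 23.62, S_dd = 12.25
Terminal payoffs (K − S): max(-20.56, 0) = 0, max(1.375, 0) = 1.375, max(12.75, 0) = 12.75
Node u (S = 33.75): continuation = 1/1.04·[0.5231·0.0000 + 0.4769·1.3750] = 0.6305; exercise value = 0.0000 ≤ continuation, so V_u = 0.6305
Node d (S = 17.5): continuation = 1/1.04·[0.5231·1.3750 + 0.4769·12.7500] = 6.5385; exercise value = 7.5000 > continuation, so V_d = 7.5000 (exercise)
Node 0 (S = 25): continuation = 1/1.04·[0.5231·0.6305 + 0.4769·7.5000] = 3.7565; exercise value = 0.0000 ≤ continuation, so V_0 = 3.7565

3.76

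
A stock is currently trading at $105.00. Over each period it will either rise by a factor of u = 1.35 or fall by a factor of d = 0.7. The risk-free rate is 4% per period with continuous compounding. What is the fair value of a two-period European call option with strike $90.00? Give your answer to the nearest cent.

Risk-neutral probability p = (e^0.04 − 0.7)/(1.35 − 0.7) = 0.3408/0.6500 = 0.5243
Terminal stock prices: S_uu = 191.4, S_ud = 99.22, S_dd = 51.45
Terminal payoffs (S − K): max(101.4, 0) = 101.4, max(9.225, 0) = 9.225, max(-38.55, 0) = 0
Node u (S = 141.8): V_u = e^(−0.04)·[0.5243·101.3625 + 0.4757·9.2250] = 55.2790
Node d (S = 73.5): V_d = e^(−0.04)·[0.5243·9.2250 + 0.4757·0.0000] = 4.6472
Node 0 (S = 105): V_0 = e^(−0.04)·[0.5243·55.2790 + 0.4757·4.6472] = 29.9715

$29.97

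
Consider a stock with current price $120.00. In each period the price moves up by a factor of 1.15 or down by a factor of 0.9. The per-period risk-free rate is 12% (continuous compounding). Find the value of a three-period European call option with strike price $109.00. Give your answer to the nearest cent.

Risk-neutral probability p = (e^0.12 − 0.9)/(1.15 − 0.9) = 0.2275/0.2500 = 0.9100
Terminal stock prices: S_uuu = 182.5, S_uud = 142.8, S_udd = 111.8, S_ddd = 87.48
Terminal payoffs (S − K): max(73.5, 0) = 73.5, max(33.83, 0) = 33.83, max(2.78, 0) = 2.78, max(-21.52, 0) = 0
Node uu (S = 158.7): V_uu = e^(−0.12)·[0.9100·73.5050 + 0.0900·33.8300] = 62.0257
Node ud (S = 124.2): V_ud = e^(−0.12)·[0.9100·33.8300 + 0.0900·2.7800] = 27.5257
Node dd (S = 97.2): V_dd = e^(−0.12)·[0.9100·2.7800 + 0.0900·0.0000] = 2.2437
Node u (S = 138): V_u = e^(−0.12)·[0.9100·62.0257 + 0.0900·27.5257] = 52.2576
Node d (S = 108): V_d = e^(−0.12)·[0.9100·27.5257 + 0.0900·2.2437] = 22.3947
Node 0 (S = 120): V_0 = e^(−0.12)·[0.9100·52.2576 + 0.0900·22.3947] = 43.9642

$43.96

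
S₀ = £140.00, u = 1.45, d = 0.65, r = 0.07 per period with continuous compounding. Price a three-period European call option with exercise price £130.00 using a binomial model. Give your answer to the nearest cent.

£55.07

Risk-neutral probability p = (e^0.07 − 0.65)/(1.45 − 0.65) = 0.4225/0.8000 = 0.5281
Terminal stock prices: S_uuu = 426.8, S_uud = 191.3, S_udd = 85.77, S_ddd = 38.45
Terminal payoffs (S − K): max(296.8, 0) = 296.8, max(61.33, 0) = 61.33, max(-44.23, 0) = 0, max(-91.55, 0) = 0
Node uu (S = 294.4): V_uu = e^(−0.07)·[0.5281·296.8075 + 0.4719·61.3275] = 173.1388
Node ud (S = 132): V_ud = e^(−0.07)·[0.5281·61.3275 + 0.4719·0.0000] = 30.1995
Node dd (S = 59.15): V_dd = e^(−0.07)·[0.5281·0.0000 + 0.4719·0.0000] = 0.0000
Node u (S = 203): V_u = e^(−0.07)·[0.5281·173.1388 + 0.4719·30.1995] = 98.5454
Node d (S = 91): V_d = e^(−0.07)·[0.5281·30.1995 + 0.4719·0.0000] = 14.8711
Node 0 (S = 140): V_0 = e^(−0.07)·[0.5281·98.5454 + 0.4719·14.8711] = 55.0695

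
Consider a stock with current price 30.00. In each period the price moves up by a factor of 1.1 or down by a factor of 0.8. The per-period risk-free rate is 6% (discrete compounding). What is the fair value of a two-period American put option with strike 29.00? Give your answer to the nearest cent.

Risk-neutral probability p = (1 + 0.06 − 0.8)/(1.1 − 0.8) = 0.2600/0.3000 = 0.8667
Terminal stock prices: S_uu = 36.3, S_ud = 26.4, S_dd = 19.2
Terminal payoffs (K − S): max(-7.3, 0) = 0, max(2.6, 0) = 2.6, max(9.8, 0) = 9.8
Node u (S = 33): continuation = 1/1.06·[0.8667·0.0000 + 0.1333·2.6000] = 0.3270; exercise value = 0.0000 ≤ continuation, so V_u = 0.3270
Node d (S = 24): continuation = 1/1.06·[0.8667·2.6000 + 0.1333·9.8000] = 3.3585; exercise value = 5.0000 > continuation, so V_d = 5.0000 (exercise)
Node 0 (S = 30): continuation = 1/1.06·[0.8667·0.3270 + 0.1333·5.0000] = 0.8963; exercise value = 0.0000 ≤ continuation, so V_0 = 0.8963

0.90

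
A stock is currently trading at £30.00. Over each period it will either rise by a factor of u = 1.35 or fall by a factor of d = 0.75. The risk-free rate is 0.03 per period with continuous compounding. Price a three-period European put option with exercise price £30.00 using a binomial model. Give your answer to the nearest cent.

£5.02

Risk-neutral probability p = (e^0.03 − 0.75)/(1.35 − 0.75) = 0.2805/0.6000 = 0.4674
Terminal stock prices: S_uuu = 73.81, S_uud = 41.01, S_udd = 22.78, S_ddd = 12.66
Terminal payoffs (K − S): max(-43.81, 0) = 0, max(-11.01, 0) = 0, max(7.219, 0) = 7.219, max(17.34, 0) = 17.34
Node uu (S = 54.68): V_uu = e^(−0.03)·[0.4674·0.0000 + 0.5326·0.0000] = 0.0000
Node ud (S = 30.38): V_ud = e^(−0.03)·[0.4674·0.0000 + 0.5326·7.2188] = 3.7309
Node dd (S = 16.88): V_dd = e^(−0.03)·[0.4674·7.2188 + 0.5326·17.3438] = 12.2384
Node u (S = 40.5): V_u = e^(−0.03)·[0.4674·0.0000 + 0.5326·3.7309] = 1.9283
Node d (S = 22.5): V_d = e^(−0.03)·[0.4674·3.7309 + 0.5326·12.2384] = 8.0176
Node 0 (S = 30): V_0 = e^(−0.03)·[0.4674·1.9283 + 0.5326·8.0176] = 5.0185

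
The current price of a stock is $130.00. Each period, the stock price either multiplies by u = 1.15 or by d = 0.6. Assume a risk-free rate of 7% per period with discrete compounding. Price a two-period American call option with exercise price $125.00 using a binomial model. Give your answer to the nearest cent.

$29.93

Risk-neutral probability p = (1 + 0.07 − 0.6)/(1.15 − 0.6) = 0.4700/0.5500 = 0.8545
Terminal stock prices: S_uu = 171.9, S_ud = 89.7, S_dd = 46.8
Terminal payoffs (S − K): max(46.92, 0) = 46.92, max(-35.3, 0) = 0, max(-78.2, 0) = 0
Node u (S = 149.5): continuation = 1/1.07·[0.8545·46.9250 + 0.1455·0.0000] = 37.4762; exercise value = 24.5000 ≤ continuation, so V_u = 37.4762
Node d (S = 78): continuation = 1/1.07·[0.8545·0.0000 + 0.1455·0.0000] = 0.0000; exercise value = 0.0000 ≤ continuation, so V_d = 0.0000
Node 0 (S = 130): continuation = 1/1.07·[0.8545·37.4762 + 0.1455·0.0000] = 29.9300; exercise value = 5.0000 ≤ continuation, so V_0 = 29.9300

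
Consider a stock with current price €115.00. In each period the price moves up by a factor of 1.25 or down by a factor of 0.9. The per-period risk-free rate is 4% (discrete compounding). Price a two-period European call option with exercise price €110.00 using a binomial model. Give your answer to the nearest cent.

Risk-neutral probability p = (1 + 0.04 − 0.9)/(1.25 − 0.9) = 0.1400/0.3500 = 0.4000
Terminal stock prices: S_uu = 179.7, S_ud = 129.4, S_dd = 93.15
Terminal payoffs (S − K): max(69.69, 0) = 69.69, max(19.38, 0) = 19.38, max(-16.85, 0) = 0
Node u (S = 143.8): V_u = 1/1.04·[0.4000·69.6875 + 0.6000·19.3750] = 37.9808
Node d (S = 103.5): V_d = 1/1.04·[0.4000·19.3750 + 0.6000·0.0000] = 7.4519
Node 0 (S = 115): V_0 = 1/1.04·[0.4000·37.9808 + 0.6000·7.4519] = 18.9072

€18.91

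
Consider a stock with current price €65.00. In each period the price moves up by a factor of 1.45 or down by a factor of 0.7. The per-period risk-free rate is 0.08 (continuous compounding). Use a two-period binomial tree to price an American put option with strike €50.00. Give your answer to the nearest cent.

Risk-neutral probability p = (e^0.08 − 0.7)/(1.45 − 0.7) = 0.3833/0.7500 = 0.5110
Terminal stock prices: S_uu = 136.7, S_ud = 65.97, S_dd = 31.85
Terminal payoffs (K − S): max(-86.66, 0) = 0, max(-15.97, 0) = 0, max(18.15, 0) = 18.15
Node u (S = 94.25): continuation = e^(−0.08)·[0.5110·0.0000 + 0.4890·0.0000] = 0.0000; exercise value = 0.0000 ≤ continuation, so V_u = 0.0000
Node d (S = 45.5): continuation = e^(−0.08)·[0.5110·0.0000 + 0.4890·18.1500] = 8.1922; exercise value = 4.5000 ≤ continuation, so V_d = 8.1922
Node 0 (S = 65): continuation = e^(−0.08)·[0.5110·0.0000 + 0.4890·8.1922] = 3.6976; exercise value = 0.0000 ≤ continuation, so V_0 = 3.6976

€3.70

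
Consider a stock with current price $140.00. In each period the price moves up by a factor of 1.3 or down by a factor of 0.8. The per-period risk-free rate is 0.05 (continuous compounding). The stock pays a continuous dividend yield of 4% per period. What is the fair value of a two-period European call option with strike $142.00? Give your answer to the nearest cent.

Per-period risk-free factor R = e^0.05 = 1.0513; dividend-adjusted growth = e^(0.05−0.04) = 1.0101.
Risk-neutral probability p = (1.0101 − 0.8)/(1.3 − 0.8) = 0.2101/0.5000 = 0.4201
Terminal stock prices: S_uu = 236.6, S_ud = 145.6, S_dd = 89.6
Terminal payoffs (S − K): max(94.6, 0) = 94.6, max(3.6, 0) = 3.6, max(-52.4, 0) = 0
Node u (S = 182): V_u = e^(−0.05)·[0.4201·94.6000 + 0.5799·3.6000] = 39.7891
Node d (S = 112): V_d = e^(−0.05)·[0.4201·3.6000 + 0.5799·0.0000] = 1.4386
Node 0 (S = 140): V_0 = e^(−0.05)·[0.4201·39.7891 + 0.5799·1.4386] = 16.6938

$16.69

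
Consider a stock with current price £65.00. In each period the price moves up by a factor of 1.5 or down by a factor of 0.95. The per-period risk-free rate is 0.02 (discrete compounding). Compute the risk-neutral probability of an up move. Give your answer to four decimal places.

Risk-neutral probability p = (1 + 0.02 − 0.95)/(1.5 − 0.95) = 0.0700/0.5500 = 0.1273

p = 0.1273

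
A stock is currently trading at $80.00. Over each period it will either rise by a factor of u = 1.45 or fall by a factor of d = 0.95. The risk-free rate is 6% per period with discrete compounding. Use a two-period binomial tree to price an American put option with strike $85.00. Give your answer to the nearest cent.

$6.93

Risk-neutral probability p = (1 + 0.06 − 0.95)/(1.45 − 0.95) = 0.1100/0.5000 = 0.2200
Terminal stock prices: S_uu = 168.2, S_ud = 110.2, S_dd = 72.2
Terminal payoffs (K − S): max(-83.2, 0) = 0, max(-25.2, 0) = 0, max(12.8, 0) = 12.8
Node u (S = 116): continuation = 1/1.06·[0.2200·0.0000 + 0.7800·0.0000] = 0.0000; exercise value = 0.0000 ≤ continuation, so V_u = 0.0000
Node d (S = 76): continuation = 1/1.06·[0.2200·0.0000 + 0.7800·12.8000] = 9.4189; exercise value = 9.0000 ≤ continuation, so V_d = 9.4189
Node 0 (S = 80): continuation = 1/1.06·[0.2200·0.0000 + 0.7800·9.4189] = 6.9309; exercise value = 5.0000 ≤ continuation, so V_0 = 6.9309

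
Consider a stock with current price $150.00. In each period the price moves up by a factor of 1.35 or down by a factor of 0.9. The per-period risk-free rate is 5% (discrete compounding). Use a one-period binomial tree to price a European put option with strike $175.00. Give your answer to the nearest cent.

$25.40

Risk-neutral probability p = (1 + 0.05 − 0.9)/(1.35 − 0.9) = 0.1500/0.4500 = 0.3333
Terminal stock prices: S_u = 202.5, S_d = 135
Terminal payoffs (K − S): max(-27.5, 0) = 0, max(40, 0) = 40
Node 0 (S = 150): V_0 = 1/1.05·[0.3333·0.0000 + 0.6667·40.0000] = 25.3968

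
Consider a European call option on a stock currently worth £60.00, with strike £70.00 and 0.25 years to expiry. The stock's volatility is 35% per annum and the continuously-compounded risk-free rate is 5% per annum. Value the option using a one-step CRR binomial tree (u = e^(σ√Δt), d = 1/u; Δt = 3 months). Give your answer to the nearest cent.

£0.72

CRR parameters: u = e^(σ√Δt) = e^(0.35·√0.25) = 1.1912, d = 1/u = 0.8395
Per-period rate: rΔt = 0.05·0.25 = 0.0125, so R = e^0.0125 = 1.0126
Risk-neutral probability p = (e^0.0125 − 0.8395)/(1.1912 − 0.8395) = 0.1731/0.3518 = 0.4921
Terminal stock prices: S_u = 71.47, S_d = 50.37
Terminal payoffs (S − K): max(1.475, 0) = 1.475, max(-19.63, 0) = 0
Node 0 (S = 60): V_0 = e^(−0.0125)·[0.4921·1.4748 + 0.5079·0.0000] = 0.7167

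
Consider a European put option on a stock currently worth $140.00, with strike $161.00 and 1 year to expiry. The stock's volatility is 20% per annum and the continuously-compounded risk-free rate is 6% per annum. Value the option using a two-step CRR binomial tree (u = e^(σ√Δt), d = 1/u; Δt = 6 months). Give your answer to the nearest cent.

$19.26

CRR parameters: u = e^(σ√Δt) = e^(0.2·√0.5) = 1.1519, d = 1/u = 0.8681
Per-period rate: rΔt = 0.06·0.5 = 0.03, so R = e^0.03 = 1.0305
Risk-neutral probability p = (e^0.03 − 0.8681)/(1.1519 − 0.8681) = 0.1623/0.2838 = 0.5720
Terminal stock prices: S_uu = 185.8, S_ud = 140, S_dd = 105.5
Terminal payoffs (K − S): max(-24.77, 0) = 0, max(21, 0) = 21, max(55.49, 0) = 55.49
Node u (S = 161.3): V_u = e^(−0.03)·[0.5720·0.0000 + 0.4280·21.0000] = 8.7220
Node d (S = 121.5): V_d = e^(−0.03)·[0.5720·21.0000 + 0.4280·55.4906] = 34.7044
Node 0 (S = 140): V_0 = e^(−0.03)·[0.5720·8.7220 + 0.4280·34.7044] = 19.2556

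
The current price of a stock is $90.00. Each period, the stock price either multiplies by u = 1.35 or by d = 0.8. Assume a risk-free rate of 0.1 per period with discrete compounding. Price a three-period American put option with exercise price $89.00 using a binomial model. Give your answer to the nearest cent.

Risk-neutral probability p = (1 + 0.1 − 0.8)/(1.35 − 0.8) = 0.3000/0.5500 = 0.5455
Terminal stock prices: S_uuu = 221.4, S_uud = 131.2, S_udd = 77.76, S_ddd = 46.08
Terminal payoffs (K − S): max(-132.4, 0) = 0, max(-42.22, 0) = 0, max(11.24, 0) = 11.24, max(42.92, 0) = 42.92
Node uu (S = 164): continuation = 1/1.1·[0.5455·0.0000 + 0.4545·0.0000] = 0.0000; exercise value = 0.0000 ≤ continuation, so V_uu = 0.0000
Node ud (S = 97.2): continuation = 1/1.1·[0.5455·0.0000 + 0.4545·11.2400] = 4.6446; exercise value = 0.0000 ≤ continuation, so V_ud = 4.6446
Node dd (S = 57.6): continuation = 1/1.1·[0.5455·11.2400 + 0.4545·42.9200] = 23.3091; exercise value = 31.4000 > continuation, so V_dd = 31.4000 (exercise)
Node u (S = 121.5): continuation = 1/1.1·[0.5455·0.0000 + 0.4545·4.6446] = 1.9193; exercise value = 0.0000 ≤ continuation, so V_u = 1.9193
Node d (S = 72): continuation = 1/1.1·[0.5455·4.6446 + 0.4545·31.4000] = 15.2783; exercise value = 17.0000 > continuation, so V_d = 17.0000 (exercise)
Node 0 (S = 90): continuation = 1/1.1·[0.5455·1.9193 + 0.4545·17.0000] = 7.9765; exercise value = 0.0000 ≤ continuation, so V_0 = 7.9765

$7.98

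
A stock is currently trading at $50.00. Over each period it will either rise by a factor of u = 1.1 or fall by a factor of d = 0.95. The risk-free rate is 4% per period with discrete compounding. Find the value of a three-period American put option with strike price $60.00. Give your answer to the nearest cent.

Risk-neutral probability p = (1 + 0.04 − 0.95)/(1.1 − 0.95) = 0.0900/0.1500 = 0.6000
Terminal stock prices: S_uuu = 66.55, S_uud = 57.48, S_udd = 49.64, S_ddd = 42.87
Terminal payoffs (K − S): max(-6.55, 0) = 0, max(2.525, 0) = 2.525, max(10.36, 0) = 10.36, max(17.13, 0) = 17.13
Node uu (S = 60.5): continuation = 1/1.04·[0.6000·0.0000 + 0.4000·2.5250] = 0.9712; exercise value = 0.0000 ≤ continuation, so V_uu = 0.9712
Node ud (S = 52.25): continuation = 1/1.04·[0.6000·2.5250 + 0.4000·10.3625] = 5.4423; exercise value = 7.7500 > continuation, so V_ud = 7.7500 (exercise)
Node dd (S = 45.12): continuation = 1/1.04·[0.6000·10.3625 + 0.4000·17.1313] = 12.5673; exercise value = 14.8750 > continuation, so V_dd = 14.8750 (exercise)
Node u (S = 55): continuation = 1/1.04·[0.6000·0.9712 + 0.4000·7.7500] = 3.5411; exercise value = 5.0000 > continuation, so V_u = 5.0000 (exercise)
Node d (S = 47.5): continuation = 1/1.04·[0.6000·7.7500 + 0.4000·14.8750] = 10.1923; exercise value = 12.5000 > continuation, so V_d = 12.5000 (exercise)
Node 0 (S = 50): continuation = 1/1.04·[0.6000·5.0000 + 0.4000·12.5000] = 7.6923; exercise value = 10.0000 > continuation, so V_0 = 10.0000 (exercise)

$10.00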